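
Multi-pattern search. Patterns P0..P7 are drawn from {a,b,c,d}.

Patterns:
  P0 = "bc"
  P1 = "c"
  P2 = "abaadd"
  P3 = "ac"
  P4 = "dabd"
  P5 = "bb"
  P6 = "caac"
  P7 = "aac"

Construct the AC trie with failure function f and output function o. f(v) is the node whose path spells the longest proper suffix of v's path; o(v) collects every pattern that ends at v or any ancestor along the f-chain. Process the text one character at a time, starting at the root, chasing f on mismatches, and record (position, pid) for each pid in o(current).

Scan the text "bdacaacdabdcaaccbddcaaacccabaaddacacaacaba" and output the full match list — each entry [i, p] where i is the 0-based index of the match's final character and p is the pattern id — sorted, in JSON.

Build:
Trie nodes:
  0='ε' goto a→4 b→1 c→3 d→11
  1='b' goto b→15 c→2
  2='bc' goto ·  [P0 ends]
  3='c' goto a→16  [P1 ends]
  4='a' goto a→19 b→5 c→10
  5='ab' goto a→6
  6='aba' goto a→7
  7='abaa' goto d→8
  8='abaad' goto d→9
  9='abaadd' goto ·  [P2 ends]
  10='ac' goto ·  [P3 ends]
  11='d' goto a→12
  12='da' goto b→13
  13='dab' goto d→14
  14='dabd' goto ·  [P4 ends]
  15='bb' goto ·  [P5 ends]
  16='ca' goto a→17
  17='caa' goto c→18
  18='caac' goto ·  [P6 ends]
  19='aa' goto c→20
  20='aac' goto ·  [P7 ends]

Failure links (BFS by depth):
  fail(1) 'b': from fail(0)=0 chase 'b': 0 ⇒ 0;  out=∅∪out(0)=∅
  fail(3) 'c': from fail(0)=0 chase 'c': 0 ⇒ 0;  out={1}∪out(0)={1}
  fail(4) 'a': from fail(0)=0 chase 'a': 0 ⇒ 0;  out=∅∪out(0)=∅
  fail(11) 'd': from fail(0)=0 chase 'd': 0 ⇒ 0;  out=∅∪out(0)=∅
  fail(2) 'bc': from fail(1)=0 chase 'c': 0 ⇒ 3;  out={0}∪out(3)={0,1}
  fail(5) 'ab': from fail(4)=0 chase 'b': 0 ⇒ 1;  out=∅∪out(1)=∅
  fail(10) 'ac': from fail(4)=0 chase 'c': 0 ⇒ 3;  out={3}∪out(3)={1,3}
  fail(12) 'da': from fail(11)=0 chase 'a': 0 ⇒ 4;  out=∅∪out(4)=∅
  fail(15) 'bb': from fail(1)=0 chase 'b': 0 ⇒ 1;  out={5}∪out(1)={5}
  fail(16) 'ca': from fail(3)=0 chase 'a': 0 ⇒ 4;  out=∅∪out(4)=∅
  fail(19) 'aa': from fail(4)=0 chase 'a': 0 ⇒ 4;  out=∅∪out(4)=∅
  fail(6) 'aba': from fail(5)=1 chase 'a': 1→0 ⇒ 4;  out=∅∪out(4)=∅
  fail(13) 'dab': from fail(12)=4 chase 'b': 4 ⇒ 5;  out=∅∪out(5)=∅
  fail(17) 'caa': from fail(16)=4 chase 'a': 4 ⇒ 19;  out=∅∪out(19)=∅
  fail(20) 'aac': from fail(19)=4 chase 'c': 4 ⇒ 10;  out={7}∪out(10)={1,3,7}
  fail(7) 'abaa': from fail(6)=4 chase 'a': 4 ⇒ 19;  out=∅∪out(19)=∅
  fail(14) 'dabd': from fail(13)=5 chase 'd': 5→1→0 ⇒ 11;  out={4}∪out(11)={4}
  fail(18) 'caac': from fail(17)=19 chase 'c': 19 ⇒ 20;  out={6}∪out(20)={1,3,6,7}
  fail(8) 'abaad': from fail(7)=19 chase 'd': 19→4→0 ⇒ 11;  out=∅∪out(11)=∅
  fail(9) 'abaadd': from fail(8)=11 chase 'd': 11→0 ⇒ 11;  out={2}∪out(11)={2}

Run:
[0] read 'b'  n0⇒n1
[1] read 'd'  n1⇒n11 ·f
[2] read 'a'  n11⇒n12
[3] read 'c'  n12⇒n10 ·f  → match P1@[3:3],P3@[2:3]
[4] read 'a'  n10⇒n16 ·f
[5] read 'a'  n16⇒n17
[6] read 'c'  n17⇒n18  → match P1@[6:6],P3@[5:6],P6@[3:6],P7@[4:6]
[7] read 'd'  n18⇒n11 ·f
[8] read 'a'  n11⇒n12
[9] read 'b'  n12⇒n13
[10] read 'd'  n13⇒n14  → match P4@[7:10]
[11] read 'c'  n14⇒n3 ·f  → match P1@[11:11]
[12] read 'a'  n3⇒n16
[13] read 'a'  n16⇒n17
[14] read 'c'  n17⇒n18  → match P1@[14:14],P3@[13:14],P6@[11:14],P7@[12:14]
[15] read 'c'  n18⇒n3 ·f  → match P1@[15:15]
[16] read 'b'  n3⇒n1 ·f
[17] read 'd'  n1⇒n11 ·f
[18] read 'd'  n11⇒n11 ·f
[19] read 'c'  n11⇒n3 ·f  → match P1@[19:19]
[20] read 'a'  n3⇒n16
[21] read 'a'  n16⇒n17
[22] read 'a'  n17⇒n19 ·f
[23] read 'c'  n19⇒n20  → match P1@[23:23],P3@[22:23],P7@[21:23]
[24] read 'c'  n20⇒n3 ·f  → match P1@[24:24]
[25] read 'c'  n3⇒n3 ·f  → match P1@[25:25]
[26] read 'a'  n3⇒n16
[27] read 'b'  n16⇒n5 ·f
[28] read 'a'  n5⇒n6
[29] read 'a'  n6⇒n7
[30] read 'd'  n7⇒n8
[31] read 'd'  n8⇒n9  → match P2@[26:31]
[32] read 'a'  n9⇒n12 ·f
[33] read 'c'  n12⇒n10 ·f  → match P1@[33:33],P3@[32:33]
[34] read 'a'  n10⇒n16 ·f
[35] read 'c'  n16⇒n10 ·f  → match P1@[35:35],P3@[34:35]
[36] read 'a'  n10⇒n16 ·f
[37] read 'a'  n16⇒n17
[38] read 'c'  n17⇒n18  → match P1@[38:38],P3@[37:38],P6@[35:38],P7@[36:38]
[39] read 'a'  n18⇒n16 ·f
[40] read 'b'  n16⇒n5 ·f
[41] read 'a'  n5⇒n6

Matches: [[3,1],[3,3],[6,1],[6,3],[6,6],[6,7],[10,4],[11,1],[14,1],[14,3],[14,6],[14,7],[15,1],[19,1],[23,1],[23,3],[23,7],[24,1],[25,1],[31,2],[33,1],[33,3],[35,1],[35,3],[38,1],[38,3],[38,6],[38,7]]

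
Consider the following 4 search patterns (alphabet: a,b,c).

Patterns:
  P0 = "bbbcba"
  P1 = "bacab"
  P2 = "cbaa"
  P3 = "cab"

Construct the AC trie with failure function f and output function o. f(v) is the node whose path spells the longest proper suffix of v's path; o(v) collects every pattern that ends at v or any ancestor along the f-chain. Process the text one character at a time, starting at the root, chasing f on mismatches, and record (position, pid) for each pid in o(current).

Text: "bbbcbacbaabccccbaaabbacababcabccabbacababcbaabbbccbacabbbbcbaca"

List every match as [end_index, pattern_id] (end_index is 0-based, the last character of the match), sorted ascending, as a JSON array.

Construct AC machine:
Trie nodes:
  0='ε' goto b→1 c→11
  1='b' goto a→7 b→2
  2='bb' goto b→3
  3='bbb' goto c→4
  4='bbbc' goto b→5
  5='bbbcb' goto a→6
  6='bbbcba' goto ·  ←P0
  7='ba' goto c→8
  8='bac' goto a→9
  9='baca' goto b→10
  10='bacab' goto ·  ←P1
  11='c' goto a→15 b→12
  12='cb' goto a→13
  13='cba' goto a→14
  14='cbaa' goto ·  ←P2
  15='ca' goto b→16
  16='cab' goto ·  ←P3

Failure links (BFS by depth):
  fail(1) 'b': from fail(0)=0 chase 'b': 0 ⇒ 0;  out=∅∪out(0)=∅
  fail(11) 'c': from fail(0)=0 chase 'c': 0 ⇒ 0;  out=∅∪out(0)=∅
  fail(2) 'bb': from fail(1)=0 chase 'b': 0 ⇒ 1;  out=∅∪out(1)=∅
  fail(7) 'ba': from fail(1)=0 chase 'a': 0 ⇒ 0;  out=∅∪out(0)=∅
  fail(12) 'cb': from fail(11)=0 chase 'b': 0 ⇒ 1;  out=∅∪out(1)=∅
  fail(15) 'ca': from fail(11)=0 chase 'a': 0 ⇒ 0;  out=∅∪out(0)=∅
  fail(3) 'bbb': from fail(2)=1 chase 'b': 1 ⇒ 2;  out=∅∪out(2)=∅
  fail(8) 'bac': from fail(7)=0 chase 'c': 0 ⇒ 11;  out=∅∪out(11)=∅
  fail(13) 'cba': from fail(12)=1 chase 'a': 1 ⇒ 7;  out=∅∪out(7)=∅
  fail(16) 'cab': from fail(15)=0 chase 'b': 0 ⇒ 1;  out={3}∪out(1)={3}
  fail(4) 'bbbc': from fail(3)=2 chase 'c': 2→1→0 ⇒ 11;  out=∅∪out(11)=∅
  fail(9) 'baca': from fail(8)=11 chase 'a': 11 ⇒ 15;  out=∅∪out(15)=∅
  fail(14) 'cbaa': from fail(13)=7 chase 'a': 7→0 ⇒ 0;  out={2}∪out(0)={2}
  fail(5) 'bbbcb': from fail(4)=11 chase 'b': 11 ⇒ 12;  out=∅∪out(12)=∅
  fail(10) 'bacab': from fail(9)=15 chase 'b': 15 ⇒ 16;  out={1}∪out(16)={1,3}
  fail(6) 'bbbcba': from fail(5)=12 chase 'a': 12 ⇒ 13;  out={0}∪out(13)={0}

Scan:
[0] read 'b'  n0⇒n1
[1] read 'b'  n1⇒n2
[2] read 'b'  n2⇒n3
[3] read 'c'  n3⇒n4
[4] read 'b'  n4⇒n5
[5] read 'a'  n5⇒n6  → match P0@[0:5]
[6] read 'c'  n6⇒n8 (fail-walked)
[7] read 'b'  n8⇒n12 (fail-walked)
[8] read 'a'  n12⇒n13
[9] read 'a'  n13⇒n14  → match P2@[6:9]
[10] read 'b'  n14⇒n1 (fail-walked)
[11] read 'c'  n1⇒n11 (fail-walked)
[12] read 'c'  n11⇒n11 (fail-walked)
[13] read 'c'  n11⇒n11 (fail-walked)
[14] read 'c'  n11⇒n11 (fail-walked)
[15] read 'b'  n11⇒n12
[16] read 'a'  n12⇒n13
[17] read 'a'  n13⇒n14  → match P2@[14:17]
[18] read 'a'  n14⇒n0 (fail-walked)
[19] read 'b'  n0⇒n1
[20] read 'b'  n1⇒n2
[21] read 'a'  n2⇒n7 (fail-walked)
[22] read 'c'  n7⇒n8
[23] read 'a'  n8⇒n9
[24] read 'b'  n9⇒n10  → match P1@[20:24],P3@[22:24]
[25] read 'a'  n10⇒n7 (fail-walked)
[26] read 'b'  n7⇒n1 (fail-walked)
[27] read 'c'  n1⇒n11 (fail-walked)
[28] read 'a'  n11⇒n15
[29] read 'b'  n15⇒n16  → match P3@[27:29]
[30] read 'c'  n16⇒n11 (fail-walked)
[31] read 'c'  n11⇒n11 (fail-walked)
[32] read 'a'  n11⇒n15
[33] read 'b'  n15⇒n16  → match P3@[31:33]
[34] read 'b'  n16⇒n2 (fail-walked)
[35] read 'a'  n2⇒n7 (fail-walked)
[36] read 'c'  n7⇒n8
[37] read 'a'  n8⇒n9
[38] read 'b'  n9⇒n10  → match P1@[34:38],P3@[36:38]
[39] read 'a'  n10⇒n7 (fail-walked)
[40] read 'b'  n7⇒n1 (fail-walked)
[41] read 'c'  n1⇒n11 (fail-walked)
[42] read 'b'  n11⇒n12
[43] read 'a'  n12⇒n13
[44] read 'a'  n13⇒n14  → match P2@[41:44]
[45] read 'b'  n14⇒n1 (fail-walked)
[46] read 'b'  n1⇒n2
[47] read 'b'  n2⇒n3
[48] read 'c'  n3⇒n4
[49] read 'c'  n4⇒n11 (fail-walked)
[50] read 'b'  n11⇒n12
[51] read 'a'  n12⇒n13
[52] read 'c'  n13⇒n8 (fail-walked)
[53] read 'a'  n8⇒n9
[54] read 'b'  n9⇒n10  → match P1@[50:54],P3@[52:54]
[55] read 'b'  n10⇒n2 (fail-walked)
[56] read 'b'  n2⇒n3
[57] read 'b'  n3⇒n3 (fail-walked)
[58] read 'c'  n3⇒n4
[59] read 'b'  n4⇒n5
[60] read 'a'  n5⇒n6  → match P0@[55:60]
[61] read 'c'  n6⇒n8 (fail-walked)
[62] read 'a'  n8⇒n9

Matches: [[5,0],[9,2],[17,2],[24,1],[24,3],[29,3],[33,3],[38,1],[38,3],[44,2],[54,1],[54,3],[60,0]]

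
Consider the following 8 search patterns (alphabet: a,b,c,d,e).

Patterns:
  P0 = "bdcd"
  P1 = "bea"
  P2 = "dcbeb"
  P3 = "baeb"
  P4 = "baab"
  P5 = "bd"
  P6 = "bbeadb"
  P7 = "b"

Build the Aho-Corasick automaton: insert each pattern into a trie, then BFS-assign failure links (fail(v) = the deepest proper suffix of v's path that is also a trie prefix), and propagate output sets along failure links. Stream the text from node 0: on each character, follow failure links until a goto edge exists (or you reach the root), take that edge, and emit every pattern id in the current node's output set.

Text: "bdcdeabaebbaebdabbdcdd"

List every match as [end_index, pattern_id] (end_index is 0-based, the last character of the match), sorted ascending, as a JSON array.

Construct AC machine:
Trie (insert patterns):
  n0 'ε': b→1 d→7
  n1 'b': a→12 b→17 d→2 e→5  ←P7
  n2 'bd': c→3  ←P5
  n3 'bdc': d→4
  n4 'bdcd': ·  ←P0
  n5 'be': a→6
  n6 'bea': ·  ←P1
  n7 'd': c→8
  n8 'dc': b→9
  n9 'dcb': e→10
  n10 'dcbe': b→11
  n11 'dcbeb': ·  ←P2
  n12 'ba': a→15 e→13
  n13 'bae': b→14
  n14 'baeb': ·  ←P3
  n15 'baa': b→16
  n16 'baab': ·  ←P4
  n17 'bb': e→18
  n18 'bbe': a→19
  n19 'bbea': d→20
  n20 'bbead': b→21
  n21 'bbeadb': ·  ←P6

BFS fail/out derivation:
  fail(1) 'b': from fail(0)=0 chase 'b': 0 ⇒ 0;  out={7}∪out(0)={7}
  fail(7) 'd': from fail(0)=0 chase 'd': 0 ⇒ 0;  out=∅∪out(0)=∅
  fail(2) 'bd': from fail(1)=0 chase 'd': 0 ⇒ 7;  out={5}∪out(7)={5}
  fail(5) 'be': from fail(1)=0 chase 'e': 0 ⇒ 0;  out=∅∪out(0)=∅
  fail(8) 'dc': from fail(7)=0 chase 'c': 0 ⇒ 0;  out=∅∪out(0)=∅
  fail(12) 'ba': from fail(1)=0 chase 'a': 0 ⇒ 0;  out=∅∪out(0)=∅
  fail(17) 'bb': from fail(1)=0 chase 'b': 0 ⇒ 1;  out=∅∪out(1)={7}
  fail(3) 'bdc': from fail(2)=7 chase 'c': 7 ⇒ 8;  out=∅∪out(8)=∅
  fail(6) 'bea': from fail(5)=0 chase 'a': 0 ⇒ 0;  out={1}∪out(0)={1}
  fail(9) 'dcb': from fail(8)=0 chase 'b': 0 ⇒ 1;  out=∅∪out(1)={7}
  fail(13) 'bae': from fail(12)=0 chase 'e': 0 ⇒ 0;  out=∅∪out(0)=∅
  fail(15) 'baa': from fail(12)=0 chase 'a': 0 ⇒ 0;  out=∅∪out(0)=∅
  fail(18) 'bbe': from fail(17)=1 chase 'e': 1 ⇒ 5;  out=∅∪out(5)=∅
  fail(4) 'bdcd': from fail(3)=8 chase 'd': 8→0 ⇒ 7;  out={0}∪out(7)={0}
  fail(10) 'dcbe': from fail(9)=1 chase 'e': 1 ⇒ 5;  out=∅∪out(5)=∅
  fail(14) 'baeb': from fail(13)=0 chase 'b': 0 ⇒ 1;  out={3}∪out(1)={3,7}
  fail(16) 'baab': from fail(15)=0 chase 'b': 0 ⇒ 1;  out={4}∪out(1)={4,7}
  fail(19) 'bbea': from fail(18)=5 chase 'a': 5 ⇒ 6;  out=∅∪out(6)={1}
  fail(11) 'dcbeb': from fail(10)=5 chase 'b': 5→0 ⇒ 1;  out={2}∪out(1)={2,7}
  fail(20) 'bbead': from fail(19)=6 chase 'd': 6→0 ⇒ 7;  out=∅∪out(7)=∅
  fail(21) 'bbeadb': from fail(20)=7 chase 'b': 7→0 ⇒ 1;  out={6}∪out(1)={6,7}

Scan:
i=0 'b': node 0→1  → match P7@[0:0]
i=1 'd': node 1→2  → match P5@[0:1]
i=2 'c': node 2→3
i=3 'd': node 3→4  → match P0@[0:3]
i=4 'e': node 4→0 ·f
i=5 'a': node 0→0
i=6 'b': node 0→1  → match P7@[6:6]
i=7 'a': node 1→12
i=8 'e': node 12→13
i=9 'b': node 13→14  → match P3@[6:9],P7@[9:9]
i=10 'b': node 14→17 ·f  → match P7@[10:10]
i=11 'a': node 17→12 ·f
i=12 'e': node 12→13
i=13 'b': node 13→14  → match P3@[10:13],P7@[13:13]
i=14 'd': node 14→2 ·f  → match P5@[13:14]
i=15 'a': node 2→0 ·f
i=16 'b': node 0→1  → match P7@[16:16]
i=17 'b': node 1→17  → match P7@[17:17]
i=18 'd': node 17→2 ·f  → match P5@[17:18]
i=19 'c': node 2→3
i=20 'd': node 3→4  → match P0@[17:20]
i=21 'd': node 4→7 ·f

Result: [[0,7],[1,5],[3,0],[6,7],[9,3],[9,7],[10,7],[13,3],[13,7],[14,5],[16,7],[17,7],[18,5],[20,0]]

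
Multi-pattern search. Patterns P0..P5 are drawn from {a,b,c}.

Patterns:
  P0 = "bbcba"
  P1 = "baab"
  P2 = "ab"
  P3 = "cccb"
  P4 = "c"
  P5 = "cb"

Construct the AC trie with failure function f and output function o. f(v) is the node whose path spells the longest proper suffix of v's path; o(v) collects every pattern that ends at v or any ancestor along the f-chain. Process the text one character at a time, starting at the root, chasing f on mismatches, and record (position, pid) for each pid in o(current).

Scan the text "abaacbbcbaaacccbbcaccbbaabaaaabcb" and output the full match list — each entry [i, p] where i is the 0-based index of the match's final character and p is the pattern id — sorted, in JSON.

Build:
Trie nodes:
  n0 'ε': a→9 b→1 c→11
  n1 'b': a→6 b→2
  n2 'bb': c→3
  n3 'bbc': b→4
  n4 'bbcb': a→5
  n5 'bbcba': ·  [P0 ends]
  n6 'ba': a→7
  n7 'baa': b→8
  n8 'baab': ·  [P1 ends]
  n9 'a': b→10
  n10 'ab': ·  [P2 ends]
  n11 'c': b→15 c→12  [P4 ends]
  n12 'cc': c→13
  n13 'ccc': b→14
  n14 'cccb': ·  [P3 ends]
  n15 'cb': ·  [P5 ends]

BFS fail/out derivation:
  n1('b'): parent n0 fail=0; on 'b' 0 → fail=0;  out ∅∪∅=∅
  n9('a'): parent n0 fail=0; on 'a' 0 → fail=0;  out ∅∪∅=∅
  n11('c'): parent n0 fail=0; on 'c' 0 → fail=0;  out {4}∪∅={4}
  n2('bb'): parent n1 fail=0; on 'b' 0 → fail=1;  out ∅∪∅=∅
  n6('ba'): parent n1 fail=0; on 'a' 0 → fail=9;  out ∅∪∅=∅
  n10('ab'): parent n9 fail=0; on 'b' 0 → fail=1;  out {2}∪∅={2}
  n12('cc'): parent n11 fail=0; on 'c' 0 → fail=11;  out ∅∪{4}={4}
  n15('cb'): parent n11 fail=0; on 'b' 0 → fail=1;  out {5}∪∅={5}
  n3('bbc'): parent n2 fail=1; on 'c' 1→0 → fail=11;  out ∅∪{4}={4}
  n7('baa'): parent n6 fail=9; on 'a' 9→0 → fail=9;  out ∅∪∅=∅
  n13('ccc'): parent n12 fail=11; on 'c' 11 → fail=12;  out ∅∪{4}={4}
  n4('bbcb'): parent n3 fail=11; on 'b' 11 → fail=15;  out ∅∪{5}={5}
  n8('baab'): parent n7 fail=9; on 'b' 9 → fail=10;  out {1}∪{2}={1,2}
  n14('cccb'): parent n13 fail=12; on 'b' 12→11 → fail=15;  out {3}∪{5}={3,5}
  n5('bbcba'): parent n4 fail=15; on 'a' 15→1 → fail=6;  out {0}∪∅={0}

Text stream:
[0] read 'a'  n0⇒n9
[1] read 'b'  n9⇒n10  ** P2@[0:1]
[2] read 'a'  n10⇒n6 (via fail)
[3] read 'a'  n6⇒n7
[4] read 'c'  n7⇒n11 (via fail)  ** P4@[4:4]
[5] read 'b'  n11⇒n15  ** P5@[4:5]
[6] read 'b'  n15⇒n2 (via fail)
[7] read 'c'  n2⇒n3  ** P4@[7:7]
[8] read 'b'  n3⇒n4  ** P5@[7:8]
[9] read 'a'  n4⇒n5  ** P0@[5:9]
[10] read 'a'  n5⇒n7 (via fail)
[11] read 'a'  n7⇒n9 (via fail)
[12] read 'c'  n9⇒n11 (via fail)  ** P4@[12:12]
[13] read 'c'  n11⇒n12  ** P4@[13:13]
[14] read 'c'  n12⇒n13  ** P4@[14:14]
[15] read 'b'  n13⇒n14  ** P3@[12:15],P5@[14:15]
[16] read 'b'  n14⇒n2 (via fail)
[17] read 'c'  n2⇒n3  ** P4@[17:17]
[18] read 'a'  n3⇒n9 (via fail)
[19] read 'c'  n9⇒n11 (via fail)  ** P4@[19:19]
[20] read 'c'  n11⇒n12  ** P4@[20:20]
[21] read 'b'  n12⇒n15 (via fail)  ** P5@[20:21]
[22] read 'b'  n15⇒n2 (via fail)
[23] read 'a'  n2⇒n6 (via fail)
[24] read 'a'  n6⇒n7
[25] read 'b'  n7⇒n8  ** P1@[22:25],P2@[24:25]
[26] read 'a'  n8⇒n6 (via fail)
[27] read 'a'  n6⇒n7
[28] read 'a'  n7⇒n9 (via fail)
[29] read 'a'  n9⇒n9 (via fail)
[30] read 'b'  n9⇒n10  ** P2@[29:30]
[31] read 'c'  n10⇒n11 (via fail)  ** P4@[31:31]
[32] read 'b'  n11⇒n15  ** P5@[31:32]

All matches (sorted): [[1,2],[4,4],[5,5],[7,4],[8,5],[9,0],[12,4],[13,4],[14,4],[15,3],[15,5],[17,4],[19,4],[20,4],[21,5],[25,1],[25,2],[30,2],[31,4],[32,5]]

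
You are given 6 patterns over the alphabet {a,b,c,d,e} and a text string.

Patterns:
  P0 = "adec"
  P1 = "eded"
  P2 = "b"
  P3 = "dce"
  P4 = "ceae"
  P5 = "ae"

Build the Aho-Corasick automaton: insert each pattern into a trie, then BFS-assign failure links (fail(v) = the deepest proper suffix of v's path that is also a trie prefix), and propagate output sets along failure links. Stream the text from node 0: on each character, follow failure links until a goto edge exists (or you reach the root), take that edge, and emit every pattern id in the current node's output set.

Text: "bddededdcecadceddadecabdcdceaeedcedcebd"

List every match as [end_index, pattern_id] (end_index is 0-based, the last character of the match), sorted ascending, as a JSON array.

Build:
Trie (insert patterns):
  0='ε' goto a→1 b→9 c→13 d→10 e→5
  1='a' goto d→2 e→17
  2='ad' goto e→3
  3='ade' goto c→4
  4='adec' goto ·  ←P0
  5='e' goto d→6
  6='ed' goto e→7
  7='ede' goto d→8
  8='eded' goto ·  ←P1
  9='b' goto ·  ←P2
  10='d' goto c→11
  11='dc' goto e→12
  12='dce' goto ·  ←P3
  13='c' goto e→14
  14='ce' goto a→15
  15='cea' goto e→16
  16='ceae' goto ·  ←P4
  17='ae' goto ·  ←P5

BFS fail/out derivation:
  fail(1) 'a': from fail(0)=0 chase 'a': 0 ⇒ 0;  out=∅∪out(0)=∅
  fail(5) 'e': from fail(0)=0 chase 'e': 0 ⇒ 0;  out=∅∪out(0)=∅
  fail(9) 'b': from fail(0)=0 chase 'b': 0 ⇒ 0;  out={2}∪out(0)={2}
  fail(10) 'd': from fail(0)=0 chase 'd': 0 ⇒ 0;  out=∅∪out(0)=∅
  fail(13) 'c': from fail(0)=0 chase 'c': 0 ⇒ 0;  out=∅∪out(0)=∅
  fail(2) 'ad': from fail(1)=0 chase 'd': 0 ⇒ 10;  out=∅∪out(10)=∅
  fail(6) 'ed': from fail(5)=0 chase 'd': 0 ⇒ 10;  out=∅∪out(10)=∅
  fail(11) 'dc': from fail(10)=0 chase 'c': 0 ⇒ 13;  out=∅∪out(13)=∅
  fail(14) 'ce': from fail(13)=0 chase 'e': 0 ⇒ 5;  out=∅∪out(5)=∅
  fail(17) 'ae': from fail(1)=0 chase 'e': 0 ⇒ 5;  out={5}∪out(5)={5}
  fail(3) 'ade': from fail(2)=10 chase 'e': 10→0 ⇒ 5;  out=∅∪out(5)=∅
  fail(7) 'ede': from fail(6)=10 chase 'e': 10→0 ⇒ 5;  out=∅∪out(5)=∅
  fail(12) 'dce': from fail(11)=13 chase 'e': 13 ⇒ 14;  out={3}∪out(14)={3}
  fail(15) 'cea': from fail(14)=5 chase 'a': 5→0 ⇒ 1;  out=∅∪out(1)=∅
  fail(4) 'adec': from fail(3)=5 chase 'c': 5→0 ⇒ 13;  out={0}∪out(13)={0}
  fail(8) 'eded': from fail(7)=5 chase 'd': 5 ⇒ 6;  out={1}∪out(6)={1}
  fail(16) 'ceae': from fail(15)=1 chase 'e': 1 ⇒ 17;  out={4}∪out(17)={4,5}

Text stream:
[0] read 'b'  n0⇒n9  ** P2@[0:0]
[1] read 'd'  n9⇒n10 (fail-walked)
[2] read 'd'  n10⇒n10 (fail-walked)
[3] read 'e'  n10⇒n5 (fail-walked)
[4] read 'd'  n5⇒n6
[5] read 'e'  n6⇒n7
[6] read 'd'  n7⇒n8  ** P1@[3:6]
[7] read 'd'  n8⇒n10 (fail-walked)
[8] read 'c'  n10⇒n11
[9] read 'e'  n11⇒n12  ** P3@[7:9]
[10] read 'c'  n12⇒n13 (fail-walked)
[11] read 'a'  n13⇒n1 (fail-walked)
[12] read 'd'  n1⇒n2
[13] read 'c'  n2⇒n11 (fail-walked)
[14] read 'e'  n11⇒n12  ** P3@[12:14]
[15] read 'd'  n12⇒n6 (fail-walked)
[16] read 'd'  n6⇒n10 (fail-walked)
[17] read 'a'  n10⇒n1 (fail-walked)
[18] read 'd'  n1⇒n2
[19] read 'e'  n2⇒n3
[20] read 'c'  n3⇒n4  ** P0@[17:20]
[21] read 'a'  n4⇒n1 (fail-walked)
[22] read 'b'  n1⇒n9 (fail-walked)  ** P2@[22:22]
[23] read 'd'  n9⇒n10 (fail-walked)
[24] read 'c'  n10⇒n11
[25] read 'd'  n11⇒n10 (fail-walked)
[26] read 'c'  n10⇒n11
[27] read 'e'  n11⇒n12  ** P3@[25:27]
[28] read 'a'  n12⇒n15 (fail-walked)
[29] read 'e'  n15⇒n16  ** P4@[26:29],P5@[28:29]
[30] read 'e'  n16⇒n5 (fail-walked)
[31] read 'd'  n5⇒n6
[32] read 'c'  n6⇒n11 (fail-walked)
[33] read 'e'  n11⇒n12  ** P3@[31:33]
[34] read 'd'  n12⇒n6 (fail-walked)
[35] read 'c'  n6⇒n11 (fail-walked)
[36] read 'e'  n11⇒n12  ** P3@[34:36]
[37] read 'b'  n12⇒n9 (fail-walked)  ** P2@[37:37]
[38] read 'd'  n9⇒n10 (fail-walked)

All matches (sorted): [[0,2],[6,1],[9,3],[14,3],[20,0],[22,2],[27,3],[29,4],[29,5],[33,3],[36,3],[37,2]]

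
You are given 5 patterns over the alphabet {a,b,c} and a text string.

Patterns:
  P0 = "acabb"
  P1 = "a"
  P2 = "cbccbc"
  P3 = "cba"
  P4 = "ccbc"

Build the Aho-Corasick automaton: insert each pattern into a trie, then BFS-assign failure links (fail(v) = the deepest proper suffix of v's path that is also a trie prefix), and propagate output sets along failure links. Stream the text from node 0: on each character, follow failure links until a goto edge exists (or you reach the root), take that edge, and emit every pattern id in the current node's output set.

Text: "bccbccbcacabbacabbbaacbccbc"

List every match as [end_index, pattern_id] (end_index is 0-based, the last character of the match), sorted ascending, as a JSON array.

Construct AC machine:
Trie nodes:
  0='ε' goto a→1 c→6
  1='a' goto c→2  ←P1
  2='ac' goto a→3
  3='aca' goto b→4
  4='acab' goto b→5
  5='acabb' goto ·  ←P0
  6='c' goto b→7 c→13
  7='cb' goto a→12 c→8
  8='cbc' goto c→9
  9='cbcc' goto b→10
  10='cbccb' goto c→11
  11='cbccbc' goto ·  ←P2
  12='cba' goto ·  ←P3
  13='cc' goto b→14
  14='ccb' goto c→15
  15='ccbc' goto ·  ←P4

BFS fail/out derivation:
  fail(1) 'a': from fail(0)=0 chase 'a': 0 ⇒ 0;  out={1}∪out(0)={1}
  fail(6) 'c': from fail(0)=0 chase 'c': 0 ⇒ 0;  out=∅∪out(0)=∅
  fail(2) 'ac': from fail(1)=0 chase 'c': 0 ⇒ 6;  out=∅∪out(6)=∅
  fail(7) 'cb': from fail(6)=0 chase 'b': 0 ⇒ 0;  out=∅∪out(0)=∅
  fail(13) 'cc': from fail(6)=0 chase 'c': 0 ⇒ 6;  out=∅∪out(6)=∅
  fail(3) 'aca': from fail(2)=6 chase 'a': 6→0 ⇒ 1;  out=∅∪out(1)={1}
  fail(8) 'cbc': from fail(7)=0 chase 'c': 0 ⇒ 6;  out=∅∪out(6)=∅
  fail(12) 'cba': from fail(7)=0 chase 'a': 0 ⇒ 1;  out={3}∪out(1)={1,3}
  fail(14) 'ccb': from fail(13)=6 chase 'b': 6 ⇒ 7;  out=∅∪out(7)=∅
  fail(4) 'acab': from fail(3)=1 chase 'b': 1→0 ⇒ 0;  out=∅∪out(0)=∅
  fail(9) 'cbcc': from fail(8)=6 chase 'c': 6 ⇒ 13;  out=∅∪out(13)=∅
  fail(15) 'ccbc': from fail(14)=7 chase 'c': 7 ⇒ 8;  out={4}∪out(8)={4}
  fail(5) 'acabb': from fail(4)=0 chase 'b': 0 ⇒ 0;  out={0}∪out(0)={0}
  fail(10) 'cbccb': from fail(9)=13 chase 'b': 13 ⇒ 14;  out=∅∪out(14)=∅
  fail(11) 'cbccbc': from fail(10)=14 chase 'c': 14 ⇒ 15;  out={2}∪out(15)={2,4}

Text stream:
pos 0 'b': at 0
pos 1 'c': at 6
pos 2 'c': at 13
pos 3 'b': at 14
pos 4 'c': at 15  emit P4@[1:4]
pos 5 'c': at 9 (fail-walked)
pos 6 'b': at 10
pos 7 'c': at 11  emit P2@[2:7],P4@[4:7]
pos 8 'a': at 1 (fail-walked)  emit P1@[8:8]
pos 9 'c': at 2
pos 10 'a': at 3  emit P1@[10:10]
pos 11 'b': at 4
pos 12 'b': at 5  emit P0@[8:12]
pos 13 'a': at 1 (fail-walked)  emit P1@[13:13]
pos 14 'c': at 2
pos 15 'a': at 3  emit P1@[15:15]
pos 16 'b': at 4
pos 17 'b': at 5  emit P0@[13:17]
pos 18 'b': at 0 (fail-walked)
pos 19 'a': at 1  emit P1@[19:19]
pos 20 'a': at 1 (fail-walked)  emit P1@[20:20]
pos 21 'c': at 2
pos 22 'b': at 7 (fail-walked)
pos 23 'c': at 8
pos 24 'c': at 9
pos 25 'b': at 10
pos 26 'c': at 11  emit P2@[21:26],P4@[23:26]

All matches (sorted): [[4,4],[7,2],[7,4],[8,1],[10,1],[12,0],[13,1],[15,1],[17,0],[19,1],[20,1],[26,2],[26,4]]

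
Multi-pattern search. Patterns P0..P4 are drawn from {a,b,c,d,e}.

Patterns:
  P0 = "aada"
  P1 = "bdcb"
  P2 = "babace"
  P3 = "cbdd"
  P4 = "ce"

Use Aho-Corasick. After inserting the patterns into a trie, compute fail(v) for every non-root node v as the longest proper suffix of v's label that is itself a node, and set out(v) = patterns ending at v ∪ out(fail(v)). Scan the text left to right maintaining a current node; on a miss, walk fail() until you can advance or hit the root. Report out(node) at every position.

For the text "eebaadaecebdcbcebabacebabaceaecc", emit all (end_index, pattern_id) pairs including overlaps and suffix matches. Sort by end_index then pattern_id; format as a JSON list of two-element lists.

Construct AC machine:
Trie (insert patterns):
  n0 'ε': a→1 b→5 c→14
  n1 'a': a→2
  n2 'aa': d→3
  n3 'aad': a→4
  n4 'aada': ·  ←P0
  n5 'b': a→9 d→6
  n6 'bd': c→7
  n7 'bdc': b→8
  n8 'bdcb': ·  ←P1
  n9 'ba': b→10
  n10 'bab': a→11
  n11 'baba': c→12
  n12 'babac': e→13
  n13 'babace': ·  ←P2
  n14 'c': b→15 e→18
  n15 'cb': d→16
  n16 'cbd': d→17
  n17 'cbdd': ·  ←P3
  n18 'ce': ·  ←P4

BFS fail/out derivation:
  n1('a'): parent n0 fail=0; on 'a' 0 → fail=0;  out ∅∪∅=∅
  n5('b'): parent n0 fail=0; on 'b' 0 → fail=0;  out ∅∪∅=∅
  n14('c'): parent n0 fail=0; on 'c' 0 → fail=0;  out ∅∪∅=∅
  n2('aa'): parent n1 fail=0; on 'a' 0 → fail=1;  out ∅∪∅=∅
  n6('bd'): parent n5 fail=0; on 'd' 0 → fail=0;  out ∅∪∅=∅
  n9('ba'): parent n5 fail=0; on 'a' 0 → fail=1;  out ∅∪∅=∅
  n15('cb'): parent n14 fail=0; on 'b' 0 → fail=5;  out ∅∪∅=∅
  n18('ce'): parent n14 fail=0; on 'e' 0 → fail=0;  out {4}∪∅={4}
  n3('aad'): parent n2 fail=1; on 'd' 1→0 → fail=0;  out ∅∪∅=∅
  n7('bdc'): parent n6 fail=0; on 'c' 0 → fail=14;  out ∅∪∅=∅
  n10('bab'): parent n9 fail=1; on 'b' 1→0 → fail=5;  out ∅∪∅=∅
  n16('cbd'): parent n15 fail=5; on 'd' 5 → fail=6;  out ∅∪∅=∅
  n4('aada'): parent n3 fail=0; on 'a' 0 → fail=1;  out {0}∪∅={0}
  n8('bdcb'): parent n7 fail=14; on 'b' 14 → fail=15;  out {1}∪∅={1}
  n11('baba'): parent n10 fail=5; on 'a' 5 → fail=9;  out ∅∪∅=∅
  n17('cbdd'): parent n16 fail=6; on 'd' 6→0 → fail=0;  out {3}∪∅={3}
  n12('babac'): parent n11 fail=9; on 'c' 9→1→0 → fail=14;  out ∅∪∅=∅
  n13('babace'): parent n12 fail=14; on 'e' 14 → fail=18;  out {2}∪{4}={2,4}

Run:
i=0 'e': node 0→0
i=1 'e': node 0→0
i=2 'b': node 0→5
i=3 'a': node 5→9
i=4 'a': node 9→2 (fail-walked)
i=5 'd': node 2→3
i=6 'a': node 3→4  emit P0@[3:6]
i=7 'e': node 4→0 (fail-walked)
i=8 'c': node 0→14
i=9 'e': node 14→18  emit P4@[8:9]
i=10 'b': node 18→5 (fail-walked)
i=11 'd': node 5→6
i=12 'c': node 6→7
i=13 'b': node 7→8  emit P1@[10:13]
i=14 'c': node 8→14 (fail-walked)
i=15 'e': node 14→18  emit P4@[14:15]
i=16 'b': node 18→5 (fail-walked)
i=17 'a': node 5→9
i=18 'b': node 9→10
i=19 'a': node 10→11
i=20 'c': node 11→12
i=21 'e': node 12→13  emit P2@[16:21],P4@[20:21]
i=22 'b': node 13→5 (fail-walked)
i=23 'a': node 5→9
i=24 'b': node 9→10
i=25 'a': node 10→11
i=26 'c': node 11→12
i=27 'e': node 12→13  emit P2@[22:27],P4@[26:27]
i=28 'a': node 13→1 (fail-walked)
i=29 'e': node 1→0 (fail-walked)
i=30 'c': node 0→14
i=31 'c': node 14→14 (fail-walked)

Result: [[6,0],[9,4],[13,1],[15,4],[21,2],[21,4],[27,2],[27,4]]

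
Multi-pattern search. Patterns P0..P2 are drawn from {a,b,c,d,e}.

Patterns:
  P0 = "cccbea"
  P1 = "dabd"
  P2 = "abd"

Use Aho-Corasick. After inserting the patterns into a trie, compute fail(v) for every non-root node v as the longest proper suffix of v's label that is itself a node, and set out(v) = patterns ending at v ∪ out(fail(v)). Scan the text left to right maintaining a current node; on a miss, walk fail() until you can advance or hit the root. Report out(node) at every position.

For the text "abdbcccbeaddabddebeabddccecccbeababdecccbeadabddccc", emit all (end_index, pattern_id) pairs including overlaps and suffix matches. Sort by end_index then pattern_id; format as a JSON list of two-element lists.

Build automaton:
Trie nodes:
  0='ε' goto a→11 c→1 d→7
  1='c' goto c→2
  2='cc' goto c→3
  3='ccc' goto b→4
  4='cccb' goto e→5
  5='cccbe' goto a→6
  6='cccbea' goto ·  ←P0
  7='d' goto a→8
  8='da' goto b→9
  9='dab' goto d→10
  10='dabd' goto ·  ←P1
  11='a' goto b→12
  12='ab' goto d→13
  13='abd' goto ·  ←P2

BFS fail/out derivation:
  fail(1) 'c': from fail(0)=0 chase 'c': 0 ⇒ 0;  out=∅∪out(0)=∅
  fail(7) 'd': from fail(0)=0 chase 'd': 0 ⇒ 0;  out=∅∪out(0)=∅
  fail(11) 'a': from fail(0)=0 chase 'a': 0 ⇒ 0;  out=∅∪out(0)=∅
  fail(2) 'cc': from fail(1)=0 chase 'c': 0 ⇒ 1;  out=∅∪out(1)=∅
  fail(8) 'da': from fail(7)=0 chase 'a': 0 ⇒ 11;  out=∅∪out(11)=∅
  fail(12) 'ab': from fail(11)=0 chase 'b': 0 ⇒ 0;  out=∅∪out(0)=∅
  fail(3) 'ccc': from fail(2)=1 chase 'c': 1 ⇒ 2;  out=∅∪out(2)=∅
  fail(9) 'dab': from fail(8)=11 chase 'b': 11 ⇒ 12;  out=∅∪out(12)=∅
  fail(13) 'abd': from fail(12)=0 chase 'd': 0 ⇒ 7;  out={2}∪out(7)={2}
  fail(4) 'cccb': from fail(3)=2 chase 'b': 2→1→0 ⇒ 0;  out=∅∪out(0)=∅
  fail(10) 'dabd': from fail(9)=12 chase 'd': 12 ⇒ 13;  out={1}∪out(13)={1,2}
  fail(5) 'cccbe': from fail(4)=0 chase 'e': 0 ⇒ 0;  out=∅∪out(0)=∅
  fail(6) 'cccbea': from fail(5)=0 chase 'a': 0 ⇒ 11;  out={0}∪out(11)={0}

Run:
[0] read 'a'  n0⇒n11
[1] read 'b'  n11⇒n12
[2] read 'd'  n12⇒n13  emit P2@[0:2]
[3] read 'b'  n13⇒n0 (via fail)
[4] read 'c'  n0⇒n1
[5] read 'c'  n1⇒n2
[6] read 'c'  n2⇒n3
[7] read 'b'  n3⇒n4
[8] read 'e'  n4⇒n5
[9] read 'a'  n5⇒n6  emit P0@[4:9]
[10] read 'd'  n6⇒n7 (via fail)
[11] read 'd'  n7⇒n7 (via fail)
[12] read 'a'  n7⇒n8
[13] read 'b'  n8⇒n9
[14] read 'd'  n9⇒n10  emit P1@[11:14],P2@[12:14]
[15] read 'd'  n10⇒n7 (via fail)
[16] read 'e'  n7⇒n0 (via fail)
[17] read 'b'  n0⇒n0
[18] read 'e'  n0⇒n0
[19] read 'a'  n0⇒n11
[20] read 'b'  n11⇒n12
[21] read 'd'  n12⇒n13  emit P2@[19:21]
[22] read 'd'  n13⇒n7 (via fail)
[23] read 'c'  n7⇒n1 (via fail)
[24] read 'c'  n1⇒n2
[25] read 'e'  n2⇒n0 (via fail)
[26] read 'c'  n0⇒n1
[27] read 'c'  n1⇒n2
[28] read 'c'  n2⇒n3
[29] read 'b'  n3⇒n4
[30] read 'e'  n4⇒n5
[31] read 'a'  n5⇒n6  emit P0@[26:31]
[32] read 'b'  n6⇒n12 (via fail)
[33] read 'a'  n12⇒n11 (via fail)
[34] read 'b'  n11⇒n12
[35] read 'd'  n12⇒n13  emit P2@[33:35]
[36] read 'e'  n13⇒n0 (via fail)
[37] read 'c'  n0⇒n1
[38] read 'c'  n1⇒n2
[39] read 'c'  n2⇒n3
[40] read 'b'  n3⇒n4
[41] read 'e'  n4⇒n5
[42] read 'a'  n5⇒n6  emit P0@[37:42]
[43] read 'd'  n6⇒n7 (via fail)
[44] read 'a'  n7⇒n8
[45] read 'b'  n8⇒n9
[46] read 'd'  n9⇒n10  emit P1@[43:46],P2@[44:46]
[47] read 'd'  n10⇒n7 (via fail)
[48] read 'c'  n7⇒n1 (via fail)
[49] read 'c'  n1⇒n2
[50] read 'c'  n2⇒n3

All matches (sorted): [[2,2],[9,0],[14,1],[14,2],[21,2],[31,0],[35,2],[42,0],[46,1],[46,2]]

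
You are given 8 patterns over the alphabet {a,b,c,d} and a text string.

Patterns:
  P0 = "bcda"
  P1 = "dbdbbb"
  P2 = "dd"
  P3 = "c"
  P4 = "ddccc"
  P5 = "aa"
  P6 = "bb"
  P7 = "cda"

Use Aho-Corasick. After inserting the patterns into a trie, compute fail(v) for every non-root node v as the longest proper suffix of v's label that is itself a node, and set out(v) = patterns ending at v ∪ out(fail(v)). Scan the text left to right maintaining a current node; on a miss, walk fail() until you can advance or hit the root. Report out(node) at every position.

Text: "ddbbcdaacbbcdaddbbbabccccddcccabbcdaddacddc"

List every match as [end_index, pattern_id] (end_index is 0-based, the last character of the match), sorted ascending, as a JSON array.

Construct AC machine:
Trie nodes:
  n0 'ε': a→16 b→1 c→12 d→5
  n1 'b': b→18 c→2
  n2 'bc': d→3
  n3 'bcd': a→4
  n4 'bcda': ·  [P0 ends]
  n5 'd': b→6 d→11
  n6 'db': d→7
  n7 'dbd': b→8
  n8 'dbdb': b→9
  n9 'dbdbb': b→10
  n10 'dbdbbb': ·  [P1 ends]
  n11 'dd': c→13  [P2 ends]
  n12 'c': d→19  [P3 ends]
  n13 'ddc': c→14
  n14 'ddcc': c→15
  n15 'ddccc': ·  [P4 ends]
  n16 'a': a→17
  n17 'aa': ·  [P5 ends]
  n18 'bb': ·  [P6 ends]
  n19 'cd': a→20
  n20 'cda': ·  [P7 ends]

Failure links (BFS by depth):
  fail(1) 'b': from fail(0)=0 chase 'b': 0 ⇒ 0;  out=∅∪out(0)=∅
  fail(5) 'd': from fail(0)=0 chase 'd': 0 ⇒ 0;  out=∅∪out(0)=∅
  fail(12) 'c': from fail(0)=0 chase 'c': 0 ⇒ 0;  out={3}∪out(0)={3}
  fail(16) 'a': from fail(0)=0 chase 'a': 0 ⇒ 0;  out=∅∪out(0)=∅
  fail(2) 'bc': from fail(1)=0 chase 'c': 0 ⇒ 12;  out=∅∪out(12)={3}
  fail(6) 'db': from fail(5)=0 chase 'b': 0 ⇒ 1;  out=∅∪out(1)=∅
  fail(11) 'dd': from fail(5)=0 chase 'd': 0 ⇒ 5;  out={2}∪out(5)={2}
  fail(17) 'aa': from fail(16)=0 chase 'a': 0 ⇒ 16;  out={5}∪out(16)={5}
  fail(18) 'bb': from fail(1)=0 chase 'b': 0 ⇒ 1;  out={6}∪out(1)={6}
  fail(19) 'cd': from fail(12)=0 chase 'd': 0 ⇒ 5;  out=∅∪out(5)=∅
  fail(3) 'bcd': from fail(2)=12 chase 'd': 12 ⇒ 19;  out=∅∪out(19)=∅
  fail(7) 'dbd': from fail(6)=1 chase 'd': 1→0 ⇒ 5;  out=∅∪out(5)=∅
  fail(13) 'ddc': from fail(11)=5 chase 'c': 5→0 ⇒ 12;  out=∅∪out(12)={3}
  fail(20) 'cda': from fail(19)=5 chase 'a': 5→0 ⇒ 16;  out={7}∪out(16)={7}
  fail(4) 'bcda': from fail(3)=19 chase 'a': 19 ⇒ 20;  out={0}∪out(20)={0,7}
  fail(8) 'dbdb': from fail(7)=5 chase 'b': 5 ⇒ 6;  out=∅∪out(6)=∅
  fail(14) 'ddcc': from fail(13)=12 chase 'c': 12→0 ⇒ 12;  out=∅∪out(12)={3}
  fail(9) 'dbdbb': from fail(8)=6 chase 'b': 6→1 ⇒ 18;  out=∅∪out(18)={6}
  fail(15) 'ddccc': from fail(14)=12 chase 'c': 12→0 ⇒ 12;  out={4}∪out(12)={3,4}
  fail(10) 'dbdbbb': from fail(9)=18 chase 'b': 18→1 ⇒ 18;  out={1}∪out(18)={1,6}

Scan:
[0] read 'd'  n0⇒n5
[1] read 'd'  n5⇒n11  emit P2@[0:1]
[2] read 'b'  n11⇒n6 ·f
[3] read 'b'  n6⇒n18 ·f  emit P6@[2:3]
[4] read 'c'  n18⇒n2 ·f  emit P3@[4:4]
[5] read 'd'  n2⇒n3
[6] read 'a'  n3⇒n4  emit P0@[3:6],P7@[4:6]
[7] read 'a'  n4⇒n17 ·f  emit P5@[6:7]
[8] read 'c'  n17⇒n12 ·f  emit P3@[8:8]
[9] read 'b'  n12⇒n1 ·f
[10] read 'b'  n1⇒n18  emit P6@[9:10]
[11] read 'c'  n18⇒n2 ·f  emit P3@[11:11]
[12] read 'd'  n2⇒n3
[13] read 'a'  n3⇒n4  emit P0@[10:13],P7@[11:13]
[14] read 'd'  n4⇒n5 ·f
[15] read 'd'  n5⇒n11  emit P2@[14:15]
[16] read 'b'  n11⇒n6 ·f
[17] read 'b'  n6⇒n18 ·f  emit P6@[16:17]
[18] read 'b'  n18⇒n18 ·f  emit P6@[17:18]
[19] read 'a'  n18⇒n16 ·f
[20] read 'b'  n16⇒n1 ·f
[21] read 'c'  n1⇒n2  emit P3@[21:21]
[22] read 'c'  n2⇒n12 ·f  emit P3@[22:22]
[23] read 'c'  n12⇒n12 ·f  emit P3@[23:23]
[24] read 'c'  n12⇒n12 ·f  emit P3@[24:24]
[25] read 'd'  n12⇒n19
[26] read 'd'  n19⇒n11 ·f  emit P2@[25:26]
[27] read 'c'  n11⇒n13  emit P3@[27:27]
[28] read 'c'  n13⇒n14  emit P3@[28:28]
[29] read 'c'  n14⇒n15  emit P3@[29:29],P4@[25:29]
[30] read 'a'  n15⇒n16 ·f
[31] read 'b'  n16⇒n1 ·f
[32] read 'b'  n1⇒n18  emit P6@[31:32]
[33] read 'c'  n18⇒n2 ·f  emit P3@[33:33]
[34] read 'd'  n2⇒n3
[35] read 'a'  n3⇒n4  emit P0@[32:35],P7@[33:35]
[36] read 'd'  n4⇒n5 ·f
[37] read 'd'  n5⇒n11  emit P2@[36:37]
[38] read 'a'  n11⇒n16 ·f
[39] read 'c'  n16⇒n12 ·f  emit P3@[39:39]
[40] read 'd'  n12⇒n19
[41] read 'd'  n19⇒n11 ·f  emit P2@[40:41]
[42] read 'c'  n11⇒n13  emit P3@[42:42]

Result: [[1,2],[3,6],[4,3],[6,0],[6,7],[7,5],[8,3],[10,6],[11,3],[13,0],[13,7],[15,2],[17,6],[18,6],[21,3],[22,3],[23,3],[24,3],[26,2],[27,3],[28,3],[29,3],[29,4],[32,6],[33,3],[35,0],[35,7],[37,2],[39,3],[41,2],[42,3]]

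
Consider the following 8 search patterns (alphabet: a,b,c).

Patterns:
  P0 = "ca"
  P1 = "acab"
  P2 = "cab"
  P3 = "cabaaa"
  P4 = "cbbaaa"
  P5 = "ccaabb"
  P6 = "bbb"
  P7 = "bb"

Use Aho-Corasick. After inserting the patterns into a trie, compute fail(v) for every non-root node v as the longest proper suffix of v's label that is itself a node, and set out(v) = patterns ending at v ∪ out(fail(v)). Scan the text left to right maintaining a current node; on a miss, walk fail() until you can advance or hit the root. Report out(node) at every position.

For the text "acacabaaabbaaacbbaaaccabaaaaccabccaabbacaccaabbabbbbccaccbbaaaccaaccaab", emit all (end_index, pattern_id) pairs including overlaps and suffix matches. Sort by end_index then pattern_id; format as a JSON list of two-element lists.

Build:
Trie nodes:
  n0 'ε': a→3 b→21 c→1
  n1 'c': a→2 b→11 c→16
  n2 'ca': b→7  ←P0
  n3 'a': c→4
  n4 'ac': a→5
  n5 'aca': b→6
  n6 'acab': ·  ←P1
  n7 'cab': a→8  ←P2
  n8 'caba': a→9
  n9 'cabaa': a→10
  n10 'cabaaa': ·  ←P3
  n11 'cb': b→12
  n12 'cbb': a→13
  n13 'cbba': a→14
  n14 'cbbaa': a→15
  n15 'cbbaaa': ·  ←P4
  n16 'cc': a→17
  n17 'cca': a→18
  n18 'ccaa': b→19
  n19 'ccaab': b→20
  n20 'ccaabb': ·  ←P5
  n21 'b': b→22
  n22 'bb': b→23  ←P7
  n23 'bbb': ·  ←P6

Failure links (BFS by depth):
  n1('c'): parent n0 fail=0; on 'c' 0 → fail=0;  out ∅∪∅=∅
  n3('a'): parent n0 fail=0; on 'a' 0 → fail=0;  out ∅∪∅=∅
  n21('b'): parent n0 fail=0; on 'b' 0 → fail=0;  out ∅∪∅=∅
  n2('ca'): parent n1 fail=0; on 'a' 0 → fail=3;  out {0}∪∅={0}
  n4('ac'): parent n3 fail=0; on 'c' 0 → fail=1;  out ∅∪∅=∅
  n11('cb'): parent n1 fail=0; on 'b' 0 → fail=21;  out ∅∪∅=∅
  n16('cc'): parent n1 fail=0; on 'c' 0 → fail=1;  out ∅∪∅=∅
  n22('bb'): parent n21 fail=0; on 'b' 0 → fail=21;  out {7}∪∅={7}
  n5('aca'): parent n4 fail=1; on 'a' 1 → fail=2;  out ∅∪{0}={0}
  n7('cab'): parent n2 fail=3; on 'b' 3→0 → fail=21;  out {2}∪∅={2}
  n12('cbb'): parent n11 fail=21; on 'b' 21 → fail=22;  out ∅∪{7}={7}
  n17('cca'): parent n16 fail=1; on 'a' 1 → fail=2;  out ∅∪{0}={0}
  n23('bbb'): parent n22 fail=21; on 'b' 21 → fail=22;  out {6}∪{7}={6,7}
  n6('acab'): parent n5 fail=2; on 'b' 2 → fail=7;  out {1}∪{2}={1,2}
  n8('caba'): parent n7 fail=21; on 'a' 21→0 → fail=3;  out ∅∪∅=∅
  n13('cbba'): parent n12 fail=22; on 'a' 22→21→0 → fail=3;  out ∅∪∅=∅
  n18('ccaa'): parent n17 fail=2; on 'a' 2→3→0 → fail=3;  out ∅∪∅=∅
  n9('cabaa'): parent n8 fail=3; on 'a' 3→0 → fail=3;  out ∅∪∅=∅
  n14('cbbaa'): parent n13 fail=3; on 'a' 3→0 → fail=3;  out ∅∪∅=∅
  n19('ccaab'): parent n18 fail=3; on 'b' 3→0 → fail=21;  out ∅∪∅=∅
  n10('cabaaa'): parent n9 fail=3; on 'a' 3→0 → fail=3;  out {3}∪∅={3}
  n15('cbbaaa'): parent n14 fail=3; on 'a' 3→0 → fail=3;  out {4}∪∅={4}
  n20('ccaabb'): parent n19 fail=21; on 'b' 21 → fail=22;  out {5}∪{7}={5,7}

Scan:
i=0 'a': node 0→3
i=1 'c': node 3→4
i=2 'a': node 4→5  emit P0@[1:2]
i=3 'c': node 5→4 (via fail)
i=4 'a': node 4→5  emit P0@[3:4]
i=5 'b': node 5→6  emit P1@[2:5],P2@[3:5]
i=6 'a': node 6→8 (via fail)
i=7 'a': node 8→9
i=8 'a': node 9→10  emit P3@[3:8]
i=9 'b': node 10→21 (via fail)
i=10 'b': node 21→22  emit P7@[9:10]
i=11 'a': node 22→3 (via fail)
i=12 'a': node 3→3 (via fail)
i=13 'a': node 3→3 (via fail)
i=14 'c': node 3→4
i=15 'b': node 4→11 (via fail)
i=16 'b': node 11→12  emit P7@[15:16]
i=17 'a': node 12→13
i=18 'a': node 13→14
i=19 'a': node 14→15  emit P4@[14:19]
i=20 'c': node 15→4 (via fail)
i=21 'c': node 4→16 (via fail)
i=22 'a': node 16→17  emit P0@[21:22]
i=23 'b': node 17→7 (via fail)  emit P2@[21:23]
i=24 'a': node 7→8
i=25 'a': node 8→9
i=26 'a': node 9→10  emit P3@[21:26]
i=27 'a': node 10→3 (via fail)
i=28 'c': node 3→4
i=29 'c': node 4→16 (via fail)
i=30 'a': node 16→17  emit P0@[29:30]
i=31 'b': node 17→7 (via fail)  emit P2@[29:31]
i=32 'c': node 7→1 (via fail)
i=33 'c': node 1→16
i=34 'a': node 16→17  emit P0@[33:34]
i=35 'a': node 17→18
i=36 'b': node 18→19
i=37 'b': node 19→20  emit P5@[32:37],P7@[36:37]
i=38 'a': node 20→3 (via fail)
i=39 'c': node 3→4
i=40 'a': node 4→5  emit P0@[39:40]
i=41 'c': node 5→4 (via fail)
i=42 'c': node 4→16 (via fail)
i=43 'a': node 16→17  emit P0@[42:43]
i=44 'a': node 17→18
i=45 'b': node 18→19
i=46 'b': node 19→20  emit P5@[41:46],P7@[45:46]
i=47 'a': node 20→3 (via fail)
i=48 'b': node 3→21 (via fail)
i=49 'b': node 21→22  emit P7@[48:49]
i=50 'b': node 22→23  emit P6@[48:50],P7@[49:50]
i=51 'b': node 23→23 (via fail)  emit P6@[49:51],P7@[50:51]
i=52 'c': node 23→1 (via fail)
i=53 'c': node 1→16
i=54 'a': node 16→17  emit P0@[53:54]
i=55 'c': node 17→4 (via fail)
i=56 'c': node 4→16 (via fail)
i=57 'b': node 16→11 (via fail)
i=58 'b': node 11→12  emit P7@[57:58]
i=59 'a': node 12→13
i=60 'a': node 13→14
i=61 'a': node 14→15  emit P4@[56:61]
i=62 'c': node 15→4 (via fail)
i=63 'c': node 4→16 (via fail)
i=64 'a': node 16→17  emit P0@[63:64]
i=65 'a': node 17→18
i=66 'c': node 18→4 (via fail)
i=67 'c': node 4→16 (via fail)
i=68 'a': node 16→17  emit P0@[67:68]
i=69 'a': node 17→18
i=70 'b': node 18→19

Result: [[2,0],[4,0],[5,1],[5,2],[8,3],[10,7],[16,7],[19,4],[22,0],[23,2],[26,3],[30,0],[31,2],[34,0],[37,5],[37,7],[40,0],[43,0],[46,5],[46,7],[49,7],[50,6],[50,7],[51,6],[51,7],[54,0],[58,7],[61,4],[64,0],[68,0]]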